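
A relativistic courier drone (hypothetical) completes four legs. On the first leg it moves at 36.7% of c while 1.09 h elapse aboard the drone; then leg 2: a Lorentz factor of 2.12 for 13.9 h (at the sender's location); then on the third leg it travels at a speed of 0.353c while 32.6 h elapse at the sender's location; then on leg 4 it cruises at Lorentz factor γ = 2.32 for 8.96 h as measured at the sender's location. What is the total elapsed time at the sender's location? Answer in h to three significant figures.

Leg 1: β = 0.367; γ = 1/√(1 − 0.367²) = 1/√0.8653 = 1.075; Δt_1 = 1.075 × 1.09 = 1.172 h.
Leg 2: 13.9 h is already measured at the sender's location.
Leg 3: 32.6 h is already measured at the sender's location.
Leg 4: 8.96 h is already measured at the sender's location.
Total: 1.172 + 13.90 + 32.60 + 8.960 h.

Δt = 56.6 h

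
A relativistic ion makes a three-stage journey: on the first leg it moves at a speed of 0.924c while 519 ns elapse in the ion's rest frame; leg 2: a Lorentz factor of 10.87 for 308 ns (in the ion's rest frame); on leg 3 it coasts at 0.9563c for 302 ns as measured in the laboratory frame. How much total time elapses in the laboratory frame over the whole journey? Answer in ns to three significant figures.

Leg 1: γ = 1/√(1 − 0.924²) = 1/√0.1462 = 2.615; Δt_1 = 2.615 × 519 = 1357 ns.
Leg 2: γ = 10.87; Δt_2 = 10.87 × 308 = 3348 ns.
Leg 3: 302 ns is already measured in the laboratory frame.
Total: 1357 + 3348 + 302.0 ns.

Δt = 5010 ns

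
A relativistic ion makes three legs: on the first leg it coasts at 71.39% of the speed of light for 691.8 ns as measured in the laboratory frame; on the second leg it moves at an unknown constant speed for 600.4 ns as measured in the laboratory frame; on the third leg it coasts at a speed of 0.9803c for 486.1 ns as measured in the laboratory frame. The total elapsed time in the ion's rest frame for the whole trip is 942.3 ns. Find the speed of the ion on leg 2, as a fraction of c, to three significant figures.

Leg 1: β = 0.7139; γ = 1/√(1 − 0.7139²) = 1/√0.4903 = 1.428; τ_1 = 691.8/1.428 = 484.4 ns.
Leg 2: speed unknown; τ_2 = 600.4/γ_2.
Leg 3: γ = 1/√(1 − 0.9803²) = 1/√0.03901 = 5.063; τ_3 = 486.1/5.063 = 96.01 ns.
Total proper time: 484.4 + τ_2 + 96.01 = 942.3, so τ_2 = 942.3 − 580.4 = 361.9 ns.
γ_2 = 600.4/361.9 = 1.659; β = √(1 − 1/γ²) = √0.6368.

β = 0.798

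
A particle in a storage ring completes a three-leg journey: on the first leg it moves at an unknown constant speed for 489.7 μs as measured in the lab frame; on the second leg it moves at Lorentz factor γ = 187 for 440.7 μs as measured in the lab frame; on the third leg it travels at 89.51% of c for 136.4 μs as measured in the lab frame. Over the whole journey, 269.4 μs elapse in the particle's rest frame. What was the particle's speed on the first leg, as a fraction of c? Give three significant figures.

Leg 1: speed unknown; τ_1 = 489.7/γ_1.
Leg 2: γ = 187; τ_2 = 440.7/187.0 = 2.357 μs.
Leg 3: β = 0.8951; γ = 1/√(1 − 0.8951²) = 1/√0.1988 = 2.243; τ_3 = 136.4/2.243 = 60.82 μs.
Total proper time: τ_1 + 2.357 + 60.82 = 269.4, so τ_1 = 269.4 − 63.17 = 206.2 μs.
γ_1 = 489.7/206.2 = 2.375; β = √(1 − 1/γ²) = √0.8226.

β = 0.907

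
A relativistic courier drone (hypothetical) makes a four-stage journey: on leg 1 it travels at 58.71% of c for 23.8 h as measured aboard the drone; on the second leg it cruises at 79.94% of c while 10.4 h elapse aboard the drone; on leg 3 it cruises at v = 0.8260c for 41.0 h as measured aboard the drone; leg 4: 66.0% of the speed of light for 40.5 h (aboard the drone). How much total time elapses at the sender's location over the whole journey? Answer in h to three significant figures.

Leg 1: β = 0.5871; γ = 1/√(1 − 0.5871²) = 1/√0.6553 = 1.235; Δt_1 = 1.235 × 23.8 = 29.40 h.
Leg 2: β = 0.7994; γ = 1/√(1 − 0.7994²) = 1/√0.3610 = 1.664; Δt_2 = 1.664 × 10.4 = 17.31 h.
Leg 3: γ = 1/√(1 − 0.8260²) = 1/√0.3177 = 1.774; Δt_3 = 1.774 × 41.0 = 72.74 h.
Leg 4: β = 0.660; γ = 1/√(1 − 0.660²) = 1/√0.5644 = 1.331; Δt_4 = 1.331 × 40.5 = 53.91 h.
Total: 29.40 + 17.31 + 72.74 + 53.91 h.

Δt = 173 h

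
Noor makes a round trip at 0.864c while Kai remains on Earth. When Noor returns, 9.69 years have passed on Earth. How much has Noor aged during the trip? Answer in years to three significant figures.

τ = 4.88 years

γ = 1/√(1 − 0.864²) = 1/√0.2535 = 1.986
Noor's clock measures proper time along the trip: τ = Δt/γ = 9.69/1.986 years.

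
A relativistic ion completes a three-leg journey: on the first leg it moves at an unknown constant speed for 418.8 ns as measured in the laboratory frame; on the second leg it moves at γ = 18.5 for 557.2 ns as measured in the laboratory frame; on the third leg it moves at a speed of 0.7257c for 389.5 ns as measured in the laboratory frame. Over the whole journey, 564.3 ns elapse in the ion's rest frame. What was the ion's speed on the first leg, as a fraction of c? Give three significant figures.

Leg 1: speed unknown; τ_1 = 418.8/γ_1.
Leg 2: γ = 18.5; τ_2 = 557.2/18.50 = 30.12 ns.
Leg 3: γ = 1/√(1 − 0.7257²) = 1/√0.4734 = 1.453; τ_3 = 389.5/1.453 = 268.0 ns.
Total proper time: τ_1 + 30.12 + 268.0 = 564.3, so τ_1 = 564.3 − 298.1 = 266.2 ns.
γ_1 = 418.8/266.2 = 1.573; β = √(1 − 1/γ²) = √0.5960.

β = 0.772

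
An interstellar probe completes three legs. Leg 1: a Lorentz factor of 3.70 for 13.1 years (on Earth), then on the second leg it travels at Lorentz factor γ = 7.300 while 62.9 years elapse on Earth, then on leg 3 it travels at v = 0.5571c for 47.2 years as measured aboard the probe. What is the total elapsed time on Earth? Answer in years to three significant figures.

Leg 1: 13.1 years is already measured on Earth.
Leg 2: 62.9 years is already measured on Earth.
Leg 3: γ = 1/√(1 − 0.5571²) = 1/√0.6896 = 1.204; Δt_3 = 1.204 × 47.2 = 56.84 years.
Total: 13.10 + 62.90 + 56.84 years.

Δt = 133 years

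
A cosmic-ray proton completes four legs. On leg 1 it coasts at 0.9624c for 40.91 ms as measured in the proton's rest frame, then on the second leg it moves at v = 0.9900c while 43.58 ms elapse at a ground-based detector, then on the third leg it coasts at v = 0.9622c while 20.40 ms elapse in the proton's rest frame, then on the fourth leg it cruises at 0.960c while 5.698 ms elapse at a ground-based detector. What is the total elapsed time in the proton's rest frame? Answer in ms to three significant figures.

τ = 69.1 ms

Leg 1: 40.91 ms is already measured in the proton's rest frame.
Leg 2: γ = 1/√(1 − 0.9900²) = 1/√0.01990 = 7.089; τ_2 = 43.58/7.089 = 6.148 ms.
Leg 3: 20.40 ms is already measured in the proton's rest frame.
Leg 4: γ = 1/√(1 − 0.960²) = 25/7 ≈ 3.571; τ_4 = 5.698/3.571 = 1.595 ms.
Total: 40.91 + 6.148 + 20.40 + 1.595 ms.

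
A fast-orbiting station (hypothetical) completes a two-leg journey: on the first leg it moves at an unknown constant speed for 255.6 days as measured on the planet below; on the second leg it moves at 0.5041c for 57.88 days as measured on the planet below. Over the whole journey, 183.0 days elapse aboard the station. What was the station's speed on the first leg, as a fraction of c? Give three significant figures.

β = 0.854

Leg 1: speed unknown; τ_1 = 255.6/γ_1.
Leg 2: γ = 1/√(1 − 0.5041²) = 1/√0.7459 = 1.158; τ_2 = 57.88/1.158 = 49.99 days.
Total proper time: τ_1 + 49.99 = 183.0, so τ_1 = 183.0 − 49.99 = 133.0 days.
γ_1 = 255.6/133.0 = 1.922; β = √(1 − 1/γ²) = √0.7292.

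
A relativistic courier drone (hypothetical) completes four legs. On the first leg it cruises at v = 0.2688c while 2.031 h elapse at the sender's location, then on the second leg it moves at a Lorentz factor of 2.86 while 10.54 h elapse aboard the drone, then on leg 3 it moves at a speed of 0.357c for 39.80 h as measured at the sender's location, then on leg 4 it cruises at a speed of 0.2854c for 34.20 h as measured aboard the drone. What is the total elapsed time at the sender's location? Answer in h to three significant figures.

Δt = 108 h

Leg 1: 2.031 h is already measured at the sender's location.
Leg 2: γ = 2.86; Δt_2 = 2.860 × 10.54 = 30.14 h.
Leg 3: 39.80 h is already measured at the sender's location.
Leg 4: γ = 1/√(1 − 0.2854²) = 1/√0.9185 = 1.043; Δt_4 = 1.043 × 34.20 = 35.68 h.
Total: 2.031 + 30.14 + 39.80 + 35.68 h.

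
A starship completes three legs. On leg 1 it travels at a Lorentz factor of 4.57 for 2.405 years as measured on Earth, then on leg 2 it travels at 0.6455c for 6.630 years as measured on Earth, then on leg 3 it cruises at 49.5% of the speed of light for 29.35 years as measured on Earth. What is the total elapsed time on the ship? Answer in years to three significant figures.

τ = 31.1 years

Leg 1: γ = 4.57; τ_1 = 2.405/4.570 = 0.5263 years.
Leg 2: γ = 1/√(1 − 0.6455²) = 1/√0.5833 = 1.309; τ_2 = 6.630/1.309 = 5.064 years.
Leg 3: β = 0.495; γ = 1/√(1 − 0.495²) = 1/√0.7550 = 1.151; τ_3 = 29.35/1.151 = 25.50 years.
Total: 0.5263 + 5.064 + 25.50 years.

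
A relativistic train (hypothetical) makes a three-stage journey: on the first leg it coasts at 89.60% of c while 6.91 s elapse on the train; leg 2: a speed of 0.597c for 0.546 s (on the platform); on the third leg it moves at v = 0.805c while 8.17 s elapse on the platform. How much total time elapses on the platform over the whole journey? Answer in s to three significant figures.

Leg 1: β = 0.8960; γ = 1/√(1 − 0.8960²) = 1/√0.1972 = 2.252; Δt_1 = 2.252 × 6.91 = 15.56 s.
Leg 2: 0.546 s is already measured on the platform.
Leg 3: 8.17 s is already measured on the platform.
Total: 15.56 + 0.5460 + 8.170 s.

Δt = 24.3 s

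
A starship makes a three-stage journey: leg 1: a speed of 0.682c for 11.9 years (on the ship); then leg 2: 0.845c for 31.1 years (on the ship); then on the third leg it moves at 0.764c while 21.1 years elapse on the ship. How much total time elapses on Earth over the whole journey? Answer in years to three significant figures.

Leg 1: γ = 1/√(1 − 0.682²) = 1/√0.5349 = 1.367; Δt_1 = 1.367 × 11.9 = 16.27 years.
Leg 2: γ = 1/√(1 − 0.845²) = 1/√0.2860 = 1.870; Δt_2 = 1.870 × 31.1 = 58.16 years.
Leg 3: γ = 1/√(1 − 0.764²) = 1/√0.4163 = 1.550; Δt_3 = 1.550 × 21.1 = 32.70 years.
Total: 16.27 + 58.16 + 32.70 years.

Δt = 107 years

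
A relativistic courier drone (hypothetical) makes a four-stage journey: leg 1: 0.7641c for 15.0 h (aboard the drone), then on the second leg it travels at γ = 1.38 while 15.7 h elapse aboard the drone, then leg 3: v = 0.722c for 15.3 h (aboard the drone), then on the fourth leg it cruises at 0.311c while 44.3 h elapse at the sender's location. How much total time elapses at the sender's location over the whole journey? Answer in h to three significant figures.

Δt = 111 h

Leg 1: γ = 1/√(1 − 0.7641²) = 1/√0.4162 = 1.550; Δt_1 = 1.550 × 15.0 = 23.25 h.
Leg 2: γ = 1.38; Δt_2 = 1.380 × 15.7 = 21.67 h.
Leg 3: γ = 1/√(1 − 0.722²) = 1/√0.4787 = 1.445; Δt_3 = 1.445 × 15.3 = 22.11 h.
Leg 4: 44.3 h is already measured at the sender's location.
Total: 23.25 + 21.67 + 22.11 + 44.30 h.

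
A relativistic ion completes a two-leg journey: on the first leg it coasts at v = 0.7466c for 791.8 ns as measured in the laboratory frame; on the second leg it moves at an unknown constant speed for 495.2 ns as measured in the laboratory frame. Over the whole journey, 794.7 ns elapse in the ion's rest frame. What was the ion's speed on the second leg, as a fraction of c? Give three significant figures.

β = 0.841

Leg 1: γ = 1/√(1 − 0.7466²) = 1/√0.4426 = 1.503; τ_1 = 791.8/1.503 = 526.8 ns.
Leg 2: speed unknown; τ_2 = 495.2/γ_2.
Total proper time: 526.8 + τ_2 = 794.7, so τ_2 = 794.7 − 526.8 = 267.9 ns.
γ_2 = 495.2/267.9 = 1.848; β = √(1 − 1/γ²) = √0.7072.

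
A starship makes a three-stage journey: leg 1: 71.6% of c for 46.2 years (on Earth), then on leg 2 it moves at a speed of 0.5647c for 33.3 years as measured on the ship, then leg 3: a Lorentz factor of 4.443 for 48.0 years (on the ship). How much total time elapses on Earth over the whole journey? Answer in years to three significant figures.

Leg 1: 46.2 years is already measured on Earth.
Leg 2: γ = 1/√(1 − 0.5647²) = 1/√0.6811 = 1.212; Δt_2 = 1.212 × 33.3 = 40.35 years.
Leg 3: γ = 4.443; Δt_3 = 4.443 × 48.0 = 213.3 years.
Total: 46.20 + 40.35 + 213.3 years.

Δt = 300 years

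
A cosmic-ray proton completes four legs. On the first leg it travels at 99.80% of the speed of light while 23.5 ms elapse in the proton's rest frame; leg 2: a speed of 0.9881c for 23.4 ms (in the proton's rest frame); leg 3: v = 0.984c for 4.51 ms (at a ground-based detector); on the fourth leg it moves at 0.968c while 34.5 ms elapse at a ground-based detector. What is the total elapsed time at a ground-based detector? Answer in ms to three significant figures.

Δt = 563 ms

Leg 1: β = 0.9980; γ = 1/√(1 − 0.9980²) = 1/√0.003996 = 15.82; Δt_1 = 15.82 × 23.5 = 371.8 ms.
Leg 2: γ = 1/√(1 − 0.9881²) = 1/√0.02366 = 6.501; Δt_2 = 6.501 × 23.4 = 152.1 ms.
Leg 3: 4.51 ms is already measured at a ground-based detector.
Leg 4: 34.5 ms is already measured at a ground-based detector.
Total: 371.8 + 152.1 + 4.510 + 34.50 ms.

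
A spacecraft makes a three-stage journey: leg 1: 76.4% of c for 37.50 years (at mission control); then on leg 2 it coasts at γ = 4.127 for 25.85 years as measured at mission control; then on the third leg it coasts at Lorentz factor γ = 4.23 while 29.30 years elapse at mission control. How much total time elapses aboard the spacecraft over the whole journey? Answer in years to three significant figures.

τ = 37.4 years

Leg 1: β = 0.764; γ = 1/√(1 − 0.764²) = 1/√0.4163 = 1.550; τ_1 = 37.50/1.550 = 24.20 years.
Leg 2: γ = 4.127; τ_2 = 25.85/4.127 = 6.264 years.
Leg 3: γ = 4.23; τ_3 = 29.30/4.230 = 6.927 years.
Total: 24.20 + 6.264 + 6.927 years.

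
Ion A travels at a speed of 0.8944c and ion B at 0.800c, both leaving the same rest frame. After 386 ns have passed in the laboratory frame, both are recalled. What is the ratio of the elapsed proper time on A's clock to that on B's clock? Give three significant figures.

A: γ = 1/√(1 − 0.8944²) = 1/√0.2000 = 2.236. B: γ = 1/√(1 − 0.800²) = 5/3 ≈ 1.667.
τ_A/τ_B = γ_B/γ_A = 1.667/2.236 = 0.7454, so τ_A/τ_B = 0.7454.

τ_A/τ_B = 0.745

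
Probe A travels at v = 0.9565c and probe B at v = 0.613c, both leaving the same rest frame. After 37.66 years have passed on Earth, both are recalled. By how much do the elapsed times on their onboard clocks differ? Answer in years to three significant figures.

|τ_A − τ_B| = 18.8 years

A: γ = 1/√(1 − 0.9565²) = 1/√0.08511 = 3.428; τ_A = 37.66/3.428 = 10.99 years.
B: γ = 1/√(1 − 0.613²) = 1/√0.6242 = 1.266; τ_B = 37.66/1.266 = 29.75 years.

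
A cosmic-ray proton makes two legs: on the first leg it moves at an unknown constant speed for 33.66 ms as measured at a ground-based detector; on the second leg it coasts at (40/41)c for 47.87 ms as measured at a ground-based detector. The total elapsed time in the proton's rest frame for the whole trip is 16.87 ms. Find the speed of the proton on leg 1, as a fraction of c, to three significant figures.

β = 0.982

Leg 1: speed unknown; τ_1 = 33.66/γ_1.
Leg 2: γ = 1/√(1 − (40/41)²) = 41/9 ≈ 4.556; τ_2 = 47.87/4.556 = 10.51 ms.
Total proper time: τ_1 + 10.51 = 16.87, so τ_1 = 16.87 − 10.51 = 6.362 ms.
γ_1 = 33.66/6.362 = 5.291; β = √(1 − 1/γ²) = √0.9643.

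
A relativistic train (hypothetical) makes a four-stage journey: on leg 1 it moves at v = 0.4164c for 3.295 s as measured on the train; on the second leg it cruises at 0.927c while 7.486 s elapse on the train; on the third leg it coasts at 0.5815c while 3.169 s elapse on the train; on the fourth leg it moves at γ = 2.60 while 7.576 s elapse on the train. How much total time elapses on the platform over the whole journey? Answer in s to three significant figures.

Δt = 47.2 s

Leg 1: γ = 1/√(1 − 0.4164²) = 1/√0.8266 = 1.100; Δt_1 = 1.100 × 3.295 = 3.624 s.
Leg 2: γ = 1/√(1 − 0.927²) = 1/√0.1407 = 2.666; Δt_2 = 2.666 × 7.486 = 19.96 s.
Leg 3: γ = 1/√(1 − 0.5815²) = 1/√0.6619 = 1.229; Δt_3 = 1.229 × 3.169 = 3.895 s.
Leg 4: γ = 2.60; Δt_4 = 2.600 × 7.576 = 19.70 s.
Total: 3.624 + 19.96 + 3.895 + 19.70 s.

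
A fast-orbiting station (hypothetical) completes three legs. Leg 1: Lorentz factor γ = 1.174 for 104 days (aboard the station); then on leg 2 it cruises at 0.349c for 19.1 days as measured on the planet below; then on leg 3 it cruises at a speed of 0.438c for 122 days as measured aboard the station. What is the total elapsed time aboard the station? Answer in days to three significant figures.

Leg 1: 104 days is already measured aboard the station.
Leg 2: γ = 1/√(1 − 0.349²) = 1/√0.8782 = 1.067; τ_2 = 19.1/1.067 = 17.90 days.
Leg 3: 122 days is already measured aboard the station.
Total: 104.0 + 17.90 + 122.0 days.

τ = 244 days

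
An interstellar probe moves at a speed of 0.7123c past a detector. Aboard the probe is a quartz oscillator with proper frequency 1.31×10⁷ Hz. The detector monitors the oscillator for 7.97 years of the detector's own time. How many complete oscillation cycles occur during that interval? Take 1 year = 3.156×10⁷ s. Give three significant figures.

N = 2.31×10¹⁵

γ = 1/√(1 − 0.7123²) = 1/√0.4926 = 1.425
During 7.97 years of lab time, the oscillator's proper time advances by τ = Δt/γ = 7.97/1.425 = 5.594 years = 1.765×10⁸ s.
N = f × τ = 1.31×10⁷ × 1.765×10⁸ = 2.313×10¹⁵.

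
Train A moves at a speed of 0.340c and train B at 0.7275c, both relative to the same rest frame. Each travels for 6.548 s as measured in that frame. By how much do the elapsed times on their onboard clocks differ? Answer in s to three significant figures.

|τ_A − τ_B| = 1.67 s

A: γ = 1/√(1 − 0.340²) = 1/√0.8844 = 1.063; τ_A = 6.548/1.063 = 6.158 s.
B: γ = 1/√(1 − 0.7275²) = 1/√0.4707 = 1.457; τ_B = 6.548/1.457 = 4.493 s.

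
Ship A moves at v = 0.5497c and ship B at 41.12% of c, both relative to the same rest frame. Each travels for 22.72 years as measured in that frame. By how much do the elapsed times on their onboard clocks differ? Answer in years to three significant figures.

A: γ = 1/√(1 − 0.5497²) = 1/√0.6978 = 1.197; τ_A = 22.72/1.197 = 18.98 years.
B: β = 0.4112; γ = 1/√(1 − 0.4112²) = 1/√0.8309 = 1.097; τ_B = 22.72/1.097 = 20.71 years.

|τ_A − τ_B| = 1.73 years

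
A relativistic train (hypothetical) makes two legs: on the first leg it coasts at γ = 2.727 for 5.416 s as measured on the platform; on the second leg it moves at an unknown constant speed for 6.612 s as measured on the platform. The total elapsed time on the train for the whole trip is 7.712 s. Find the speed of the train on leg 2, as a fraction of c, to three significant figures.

β = 0.500

Leg 1: γ = 2.727; τ_1 = 5.416/2.727 = 1.986 s.
Leg 2: speed unknown; τ_2 = 6.612/γ_2.
Total proper time: 1.986 + τ_2 = 7.712, so τ_2 = 7.712 − 1.986 = 5.726 s.
γ_2 = 6.612/5.726 = 1.155; β = √(1 − 1/γ²) = √0.2501.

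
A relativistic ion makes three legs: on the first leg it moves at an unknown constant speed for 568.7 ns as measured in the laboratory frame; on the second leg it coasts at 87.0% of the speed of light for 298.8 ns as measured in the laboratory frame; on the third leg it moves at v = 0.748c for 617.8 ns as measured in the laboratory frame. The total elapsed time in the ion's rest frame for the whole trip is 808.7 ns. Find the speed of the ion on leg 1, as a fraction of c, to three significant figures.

β = 0.897

Leg 1: speed unknown; τ_1 = 568.7/γ_1.
Leg 2: β = 0.870; γ = 1/√(1 − 0.870²) = 1/√0.2431 = 2.028; τ_2 = 298.8/2.028 = 147.3 ns.
Leg 3: γ = 1/√(1 − 0.748²) = 1/√0.4405 = 1.507; τ_3 = 617.8/1.507 = 410.0 ns.
Total proper time: τ_1 + 147.3 + 410.0 = 808.7, so τ_1 = 808.7 − 557.4 = 251.3 ns.
γ_1 = 568.7/251.3 = 2.263; β = √(1 − 1/γ²) = √0.8047.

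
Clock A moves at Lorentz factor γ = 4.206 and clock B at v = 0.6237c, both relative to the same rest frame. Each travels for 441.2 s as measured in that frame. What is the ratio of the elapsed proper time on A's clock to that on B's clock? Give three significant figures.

A: γ = 4.206. B: γ = 1/√(1 − 0.6237²) = 1/√0.6110 = 1.279.
τ_A/τ_B = γ_B/γ_A = 1.279/4.206 = 0.3042, so τ_A/τ_B = 0.3042.

τ_A/τ_B = 0.304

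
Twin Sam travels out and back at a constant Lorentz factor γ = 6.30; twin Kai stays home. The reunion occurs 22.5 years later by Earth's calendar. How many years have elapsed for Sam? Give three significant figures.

γ = 6.30
Sam's clock measures proper time along the trip: τ = Δt/γ = 22.5/6.300 years.

τ = 3.57 years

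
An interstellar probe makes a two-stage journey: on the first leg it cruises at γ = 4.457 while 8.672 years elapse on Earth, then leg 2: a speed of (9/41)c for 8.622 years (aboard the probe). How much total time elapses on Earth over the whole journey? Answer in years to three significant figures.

Leg 1: 8.672 years is already measured on Earth.
Leg 2: γ = 1/√(1 − (9/41)²) = 41/40 = 1.025; Δt_2 = 1.025 × 8.622 = 8.838 years.
Total: 8.672 + 8.838 years.

Δt = 17.5 years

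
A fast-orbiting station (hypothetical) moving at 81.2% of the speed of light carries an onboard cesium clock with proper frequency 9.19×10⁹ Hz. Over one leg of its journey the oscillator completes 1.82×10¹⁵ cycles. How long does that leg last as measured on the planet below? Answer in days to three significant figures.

Δt = 3.93 days

β = 0.812; γ = 1/√(1 − 0.812²) = 1/√0.3407 = 1.713
Proper time for N cycles: τ = N/f = 1.82×10¹⁵/(9.19×10⁹) = 1.980×10⁵ s = 2.292 days.
Lab-frame duration Δt = γτ = 1.713 × 2.292 = 3.927 days.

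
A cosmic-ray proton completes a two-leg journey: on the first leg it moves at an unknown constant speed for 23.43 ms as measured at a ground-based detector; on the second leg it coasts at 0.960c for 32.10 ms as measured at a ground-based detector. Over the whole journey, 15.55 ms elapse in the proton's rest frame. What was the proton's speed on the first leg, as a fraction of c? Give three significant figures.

Leg 1: speed unknown; τ_1 = 23.43/γ_1.
Leg 2: γ = 1/√(1 − 0.960²) = 1/√0.07840 = 3.571; τ_2 = 32.10/3.571 = 8.988 ms.
Total proper time: τ_1 + 8.988 = 15.55, so τ_1 = 15.55 − 8.988 = 6.562 ms.
γ_1 = 23.43/6.562 = 3.571; β = √(1 − 1/γ²) = √0.9216.

β = 0.960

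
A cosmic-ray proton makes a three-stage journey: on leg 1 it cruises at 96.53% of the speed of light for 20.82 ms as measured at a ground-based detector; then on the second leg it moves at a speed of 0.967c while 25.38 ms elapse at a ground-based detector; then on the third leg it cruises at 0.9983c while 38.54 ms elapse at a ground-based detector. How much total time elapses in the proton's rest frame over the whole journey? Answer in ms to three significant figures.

τ = 14.1 ms

Leg 1: β = 0.9653; γ = 1/√(1 − 0.9653²) = 1/√0.06820 = 3.829; τ_1 = 20.82/3.829 = 5.437 ms.
Leg 2: γ = 1/√(1 − 0.967²) = 1/√0.06491 = 3.925; τ_2 = 25.38/3.925 = 6.466 ms.
Leg 3: γ = 1/√(1 − 0.9983²) = 1/√0.003397 = 17.16; τ_3 = 38.54/17.16 = 2.246 ms.
Total: 5.437 + 6.466 + 2.246 ms.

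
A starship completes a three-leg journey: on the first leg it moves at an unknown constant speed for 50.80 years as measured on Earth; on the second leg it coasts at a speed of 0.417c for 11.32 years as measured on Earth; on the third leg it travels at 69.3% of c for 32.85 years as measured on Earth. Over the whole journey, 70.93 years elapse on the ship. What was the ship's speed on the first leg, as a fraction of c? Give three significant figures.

Leg 1: speed unknown; τ_1 = 50.80/γ_1.
Leg 2: γ = 1/√(1 − 0.417²) = 1/√0.8261 = 1.100; τ_2 = 11.32/1.100 = 10.29 years.
Leg 3: β = 0.693; γ = 1/√(1 − 0.693²) = 1/√0.5198 = 1.387; τ_3 = 32.85/1.387 = 23.68 years.
Total proper time: τ_1 + 10.29 + 23.68 = 70.93, so τ_1 = 70.93 − 33.97 = 36.96 years.
γ_1 = 50.80/36.96 = 1.375; β = √(1 − 1/γ²) = √0.4707.

β = 0.686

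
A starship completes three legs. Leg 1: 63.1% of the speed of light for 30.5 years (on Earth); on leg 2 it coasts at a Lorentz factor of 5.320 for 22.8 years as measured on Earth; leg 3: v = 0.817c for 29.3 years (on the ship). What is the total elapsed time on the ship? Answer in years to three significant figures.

Leg 1: β = 0.631; γ = 1/√(1 − 0.631²) = 1/√0.6018 = 1.289; τ_1 = 30.5/1.289 = 23.66 years.
Leg 2: γ = 5.320; τ_2 = 22.8/5.320 = 4.286 years.
Leg 3: 29.3 years is already measured on the ship.
Total: 23.66 + 4.286 + 29.30 years.

τ = 57.2 years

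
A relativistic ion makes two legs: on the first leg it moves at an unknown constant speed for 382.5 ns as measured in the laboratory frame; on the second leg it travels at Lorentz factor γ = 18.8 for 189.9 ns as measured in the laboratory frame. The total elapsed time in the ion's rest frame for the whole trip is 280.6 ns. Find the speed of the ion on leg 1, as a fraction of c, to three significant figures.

Leg 1: speed unknown; τ_1 = 382.5/γ_1.
Leg 2: γ = 18.8; τ_2 = 189.9/18.80 = 10.10 ns.
Total proper time: τ_1 + 10.10 = 280.6, so τ_1 = 280.6 − 10.10 = 270.5 ns.
γ_1 = 382.5/270.5 = 1.414; β = √(1 − 1/γ²) = √0.4999.

β = 0.707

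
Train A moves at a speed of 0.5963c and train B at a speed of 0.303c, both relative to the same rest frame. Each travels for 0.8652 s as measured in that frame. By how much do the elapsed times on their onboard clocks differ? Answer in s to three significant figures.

A: γ = 1/√(1 − 0.5963²) = 1/√0.6444 = 1.246; τ_A = 0.8652/1.246 = 0.6945 s.
B: γ = 1/√(1 − 0.303²) = 1/√0.9082 = 1.049; τ_B = 0.8652/1.049 = 0.8245 s.

|τ_A − τ_B| = 0.130 s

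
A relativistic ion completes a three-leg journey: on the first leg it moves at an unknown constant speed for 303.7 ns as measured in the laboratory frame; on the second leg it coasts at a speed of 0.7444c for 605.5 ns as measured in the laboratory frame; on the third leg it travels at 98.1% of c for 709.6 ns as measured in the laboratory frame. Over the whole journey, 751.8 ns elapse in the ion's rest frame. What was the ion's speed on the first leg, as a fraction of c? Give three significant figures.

β = 0.723

Leg 1: speed unknown; τ_1 = 303.7/γ_1.
Leg 2: γ = 1/√(1 − 0.7444²) = 1/√0.4459 = 1.498; τ_2 = 605.5/1.498 = 404.3 ns.
Leg 3: β = 0.981; γ = 1/√(1 − 0.981²) = 1/√0.03764 = 5.154; τ_3 = 709.6/5.154 = 137.7 ns.
Total proper time: τ_1 + 404.3 + 137.7 = 751.8, so τ_1 = 751.8 − 542.0 = 209.8 ns.
γ_1 = 303.7/209.8 = 1.447; β = √(1 − 1/γ²) = √0.5227.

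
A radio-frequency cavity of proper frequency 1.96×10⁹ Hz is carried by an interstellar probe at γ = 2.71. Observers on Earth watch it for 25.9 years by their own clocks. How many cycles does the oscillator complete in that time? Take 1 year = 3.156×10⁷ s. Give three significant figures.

γ = 2.71
During 25.9 years of lab time, the oscillator's proper time advances by τ = Δt/γ = 25.9/2.710 = 9.557 years = 3.016×10⁸ s.
N = f × τ = 1.96×10⁹ × 3.016×10⁸ = 5.912×10¹⁷.

N = 5.91×10¹⁷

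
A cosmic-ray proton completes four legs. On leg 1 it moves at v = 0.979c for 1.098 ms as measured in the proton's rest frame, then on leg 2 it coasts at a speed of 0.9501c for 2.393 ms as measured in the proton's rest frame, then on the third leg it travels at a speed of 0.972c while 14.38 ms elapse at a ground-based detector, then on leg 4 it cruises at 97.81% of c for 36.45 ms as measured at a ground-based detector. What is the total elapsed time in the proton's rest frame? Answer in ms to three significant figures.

Leg 1: 1.098 ms is already measured in the proton's rest frame.
Leg 2: 2.393 ms is already measured in the proton's rest frame.
Leg 3: γ = 1/√(1 − 0.972²) = 1/√0.05522 = 4.256; τ_3 = 14.38/4.256 = 3.379 ms.
Leg 4: β = 0.9781; γ = 1/√(1 − 0.9781²) = 1/√0.04332 = 4.805; τ_4 = 36.45/4.805 = 7.587 ms.
Total: 1.098 + 2.393 + 3.379 + 7.587 ms.

τ = 14.5 ms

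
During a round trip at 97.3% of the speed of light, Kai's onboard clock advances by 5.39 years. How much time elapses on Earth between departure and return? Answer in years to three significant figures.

β = 0.973; γ = 1/√(1 − 0.973²) = 1/√0.05327 = 4.333
Earth-frame duration is the dilated interval: Δt = γτ = 4.333 × 5.39 years.

Δt = 23.4 years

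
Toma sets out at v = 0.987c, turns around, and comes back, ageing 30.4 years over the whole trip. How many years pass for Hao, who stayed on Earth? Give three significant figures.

γ = 1/√(1 − 0.987²) = 1/√0.02583 = 6.222
Earth-frame duration is the dilated interval: Δt = γτ = 6.222 × 30.4 years.

Δt = 189 years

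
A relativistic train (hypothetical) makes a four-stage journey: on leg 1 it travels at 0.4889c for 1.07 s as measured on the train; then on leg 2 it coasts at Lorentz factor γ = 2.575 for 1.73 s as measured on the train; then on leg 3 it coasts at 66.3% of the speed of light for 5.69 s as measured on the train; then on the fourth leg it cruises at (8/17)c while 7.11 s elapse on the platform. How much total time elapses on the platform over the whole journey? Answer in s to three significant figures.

Δt = 20.4 s

Leg 1: γ = 1/√(1 − 0.4889²) = 1/√0.7610 = 1.146; Δt_1 = 1.146 × 1.07 = 1.227 s.
Leg 2: γ = 2.575; Δt_2 = 2.575 × 1.73 = 4.455 s.
Leg 3: β = 0.663; γ = 1/√(1 − 0.663²) = 1/√0.5604 = 1.336; Δt_3 = 1.336 × 5.69 = 7.601 s.
Leg 4: 7.11 s is already measured on the platform.
Total: 1.227 + 4.455 + 7.601 + 7.110 s.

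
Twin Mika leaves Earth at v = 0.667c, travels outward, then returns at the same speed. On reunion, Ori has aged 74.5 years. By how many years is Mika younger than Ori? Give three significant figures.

γ = 1/√(1 − 0.667²) = 1/√0.5551 = 1.342
Mika's elapsed proper time: τ = 74.5/1.342 = 55.51 years.
Age gap = Δt − τ = 74.5 − 55.51 years.

Δt − τ = 19.0 years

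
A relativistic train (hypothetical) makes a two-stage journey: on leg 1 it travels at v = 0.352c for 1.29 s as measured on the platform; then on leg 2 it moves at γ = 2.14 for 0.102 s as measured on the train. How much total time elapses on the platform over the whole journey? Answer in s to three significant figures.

Δt = 1.51 s

Leg 1: 1.29 s is already measured on the platform.
Leg 2: γ = 2.14; Δt_2 = 2.140 × 0.102 = 0.2183 s.
Total: 1.290 + 0.2183 s.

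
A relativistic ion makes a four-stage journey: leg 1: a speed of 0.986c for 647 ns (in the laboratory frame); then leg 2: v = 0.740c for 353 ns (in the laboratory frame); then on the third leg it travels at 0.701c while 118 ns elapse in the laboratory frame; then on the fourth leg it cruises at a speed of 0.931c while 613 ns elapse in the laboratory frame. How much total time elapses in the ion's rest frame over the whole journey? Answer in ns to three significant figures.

τ = 653 ns

Leg 1: γ = 1/√(1 − 0.986²) = 1/√0.02780 = 5.997; τ_1 = 647/5.997 = 107.9 ns.
Leg 2: γ = 1/√(1 − 0.740²) = 1/√0.4524 = 1.487; τ_2 = 353/1.487 = 237.4 ns.
Leg 3: γ = 1/√(1 − 0.701²) = 1/√0.5086 = 1.402; τ_3 = 118/1.402 = 84.15 ns.
Leg 4: γ = 1/√(1 − 0.931²) = 1/√0.1332 = 2.740; τ_4 = 613/2.740 = 223.8 ns.
Total: 107.9 + 237.4 + 84.15 + 223.8 ns.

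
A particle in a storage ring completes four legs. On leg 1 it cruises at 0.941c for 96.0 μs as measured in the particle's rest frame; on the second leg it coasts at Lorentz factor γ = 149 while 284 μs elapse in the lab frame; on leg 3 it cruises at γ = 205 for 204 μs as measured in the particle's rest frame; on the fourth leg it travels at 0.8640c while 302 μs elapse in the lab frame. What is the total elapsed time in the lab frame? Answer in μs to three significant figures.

Δt = 4.27×10⁴ μs

Leg 1: γ = 1/√(1 − 0.941²) = 1/√0.1145 = 2.955; Δt_1 = 2.955 × 96.0 = 283.7 μs.
Leg 2: 284 μs is already measured in the lab frame.
Leg 3: γ = 205; Δt_3 = 205.0 × 204 = 4.182×10⁴ μs.
Leg 4: 302 μs is already measured in the lab frame.
Total: 283.7 + 284.0 + 4.182×10⁴ + 302.0 μs.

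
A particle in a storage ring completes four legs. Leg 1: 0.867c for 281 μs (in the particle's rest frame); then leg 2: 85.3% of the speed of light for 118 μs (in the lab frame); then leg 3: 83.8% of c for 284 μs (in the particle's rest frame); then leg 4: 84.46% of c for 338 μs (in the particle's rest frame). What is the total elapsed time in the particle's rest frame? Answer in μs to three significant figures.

Leg 1: 281 μs is already measured in the particle's rest frame.
Leg 2: β = 0.853; γ = 1/√(1 − 0.853²) = 1/√0.2724 = 1.916; τ_2 = 118/1.916 = 61.59 μs.
Leg 3: 284 μs is already measured in the particle's rest frame.
Leg 4: 338 μs is already measured in the particle's rest frame.
Total: 281.0 + 61.59 + 284.0 + 338.0 μs.

τ = 965 μs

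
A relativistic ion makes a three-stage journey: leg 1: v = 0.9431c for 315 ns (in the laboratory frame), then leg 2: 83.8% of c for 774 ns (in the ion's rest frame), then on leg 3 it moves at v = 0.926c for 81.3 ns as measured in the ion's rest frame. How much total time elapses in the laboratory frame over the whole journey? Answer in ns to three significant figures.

Leg 1: 315 ns is already measured in the laboratory frame.
Leg 2: β = 0.838; γ = 1/√(1 − 0.838²) = 1/√0.2978 = 1.833; Δt_2 = 1.833 × 774 = 1418 ns.
Leg 3: γ = 1/√(1 − 0.926²) = 1/√0.1425 = 2.649; Δt_3 = 2.649 × 81.3 = 215.4 ns.
Total: 315.0 + 1418 + 215.4 ns.

Δt = 1950 ns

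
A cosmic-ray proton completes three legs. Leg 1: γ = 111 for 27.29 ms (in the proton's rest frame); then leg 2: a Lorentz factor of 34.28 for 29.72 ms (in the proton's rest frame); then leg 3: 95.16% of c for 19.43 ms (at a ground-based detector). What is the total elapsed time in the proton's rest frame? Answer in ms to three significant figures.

Leg 1: 27.29 ms is already measured in the proton's rest frame.
Leg 2: 29.72 ms is already measured in the proton's rest frame.
Leg 3: β = 0.9516; γ = 1/√(1 − 0.9516²) = 1/√0.09446 = 3.254; τ_3 = 19.43/3.254 = 5.972 ms.
Total: 27.29 + 29.72 + 5.972 ms.

τ = 63.0 ms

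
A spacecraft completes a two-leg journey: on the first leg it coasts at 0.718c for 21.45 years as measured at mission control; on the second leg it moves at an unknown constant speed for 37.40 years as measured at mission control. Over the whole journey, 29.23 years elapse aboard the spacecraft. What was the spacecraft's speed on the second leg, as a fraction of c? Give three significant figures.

β = 0.924

Leg 1: γ = 1/√(1 − 0.718²) = 1/√0.4845 = 1.437; τ_1 = 21.45/1.437 = 14.93 years.
Leg 2: speed unknown; τ_2 = 37.40/γ_2.
Total proper time: 14.93 + τ_2 = 29.23, so τ_2 = 29.23 − 14.93 = 14.30 years.
γ_2 = 37.40/14.30 = 2.615; β = √(1 − 1/γ²) = √0.8538.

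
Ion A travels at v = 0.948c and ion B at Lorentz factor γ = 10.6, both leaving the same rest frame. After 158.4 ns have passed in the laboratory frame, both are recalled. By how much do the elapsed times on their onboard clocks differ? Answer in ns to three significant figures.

A: γ = 1/√(1 − 0.948²) = 1/√0.1013 = 3.142; τ_A = 158.4/3.142 = 50.41 ns.
B: γ = 10.6; τ_B = 158.4/10.60 = 14.94 ns.

|τ_A − τ_B| = 35.5 ns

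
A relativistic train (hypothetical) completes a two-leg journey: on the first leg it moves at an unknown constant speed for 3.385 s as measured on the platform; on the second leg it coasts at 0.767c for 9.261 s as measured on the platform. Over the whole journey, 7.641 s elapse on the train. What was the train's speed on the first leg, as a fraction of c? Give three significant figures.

β = 0.865

Leg 1: speed unknown; τ_1 = 3.385/γ_1.
Leg 2: γ = 1/√(1 − 0.767²) = 1/√0.4117 = 1.558; τ_2 = 9.261/1.558 = 5.942 s.
Total proper time: τ_1 + 5.942 = 7.641, so τ_1 = 7.641 − 5.942 = 1.699 s.
γ_1 = 3.385/1.699 = 1.993; β = √(1 − 1/γ²) = √0.7482.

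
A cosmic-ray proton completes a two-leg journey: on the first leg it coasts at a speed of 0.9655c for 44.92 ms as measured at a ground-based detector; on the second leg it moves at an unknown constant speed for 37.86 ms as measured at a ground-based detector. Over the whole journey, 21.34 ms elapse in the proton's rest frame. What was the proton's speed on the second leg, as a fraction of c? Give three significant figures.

β = 0.967

Leg 1: γ = 1/√(1 − 0.9655²) = 1/√0.06781 = 3.840; τ_1 = 44.92/3.840 = 11.70 ms.
Leg 2: speed unknown; τ_2 = 37.86/γ_2.
Total proper time: 11.70 + τ_2 = 21.34, so τ_2 = 21.34 − 11.70 = 9.643 ms.
γ_2 = 37.86/9.643 = 3.926; β = √(1 − 1/γ²) = √0.9351.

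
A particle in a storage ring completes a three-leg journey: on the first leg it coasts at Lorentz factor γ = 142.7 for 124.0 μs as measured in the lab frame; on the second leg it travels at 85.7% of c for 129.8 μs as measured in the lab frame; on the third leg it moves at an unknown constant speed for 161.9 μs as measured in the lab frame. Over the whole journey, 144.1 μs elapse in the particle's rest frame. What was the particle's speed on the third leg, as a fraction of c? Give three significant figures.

Leg 1: γ = 142.7; τ_1 = 124.0/142.7 = 0.8690 μs.
Leg 2: β = 0.857; γ = 1/√(1 − 0.857²) = 1/√0.2656 = 1.941; τ_2 = 129.8/1.941 = 66.89 μs.
Leg 3: speed unknown; τ_3 = 161.9/γ_3.
Total proper time: 0.8690 + 66.89 + τ_3 = 144.1, so τ_3 = 144.1 − 67.76 = 76.34 μs.
γ_3 = 161.9/76.34 = 2.121; β = √(1 − 1/γ²) = √0.7776.

β = 0.882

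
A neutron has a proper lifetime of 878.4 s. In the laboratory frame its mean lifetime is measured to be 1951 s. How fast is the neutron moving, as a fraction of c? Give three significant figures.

γ = Δt/τ₀ = 1951/878.4 = 2.221
β = √(1 − 1/γ²) = √(1 − 0.2027) = √0.7973

v = 0.893c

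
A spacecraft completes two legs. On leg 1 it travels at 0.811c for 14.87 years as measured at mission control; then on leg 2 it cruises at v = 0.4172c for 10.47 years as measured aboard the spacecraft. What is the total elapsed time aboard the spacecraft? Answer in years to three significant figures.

Leg 1: γ = 1/√(1 − 0.811²) = 1/√0.3423 = 1.709; τ_1 = 14.87/1.709 = 8.700 years.
Leg 2: 10.47 years is already measured aboard the spacecraft.
Total: 8.700 + 10.47 years.

τ = 19.2 years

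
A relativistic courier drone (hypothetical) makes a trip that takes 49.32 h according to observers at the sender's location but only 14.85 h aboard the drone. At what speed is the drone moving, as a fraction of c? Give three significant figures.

β = 0.954

The proper time is measured aboard the drone (both events occur at the drone's location); Δt is measured at the sender's location. γ = Δt/τ = 49.32/14.85 = 3.321.
β = √(1 − 1/γ²) = √(1 − 0.09066) = √0.9093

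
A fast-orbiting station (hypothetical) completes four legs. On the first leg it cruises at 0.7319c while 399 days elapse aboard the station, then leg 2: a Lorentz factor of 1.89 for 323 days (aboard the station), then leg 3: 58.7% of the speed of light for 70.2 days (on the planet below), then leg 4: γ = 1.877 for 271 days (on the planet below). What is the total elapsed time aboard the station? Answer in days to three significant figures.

τ = 923 days

Leg 1: 399 days is already measured aboard the station.
Leg 2: 323 days is already measured aboard the station.
Leg 3: β = 0.587; γ = 1/√(1 − 0.587²) = 1/√0.6554 = 1.235; τ_3 = 70.2/1.235 = 56.83 days.
Leg 4: γ = 1.877; τ_4 = 271/1.877 = 144.4 days.
Total: 399.0 + 323.0 + 56.83 + 144.4 days.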